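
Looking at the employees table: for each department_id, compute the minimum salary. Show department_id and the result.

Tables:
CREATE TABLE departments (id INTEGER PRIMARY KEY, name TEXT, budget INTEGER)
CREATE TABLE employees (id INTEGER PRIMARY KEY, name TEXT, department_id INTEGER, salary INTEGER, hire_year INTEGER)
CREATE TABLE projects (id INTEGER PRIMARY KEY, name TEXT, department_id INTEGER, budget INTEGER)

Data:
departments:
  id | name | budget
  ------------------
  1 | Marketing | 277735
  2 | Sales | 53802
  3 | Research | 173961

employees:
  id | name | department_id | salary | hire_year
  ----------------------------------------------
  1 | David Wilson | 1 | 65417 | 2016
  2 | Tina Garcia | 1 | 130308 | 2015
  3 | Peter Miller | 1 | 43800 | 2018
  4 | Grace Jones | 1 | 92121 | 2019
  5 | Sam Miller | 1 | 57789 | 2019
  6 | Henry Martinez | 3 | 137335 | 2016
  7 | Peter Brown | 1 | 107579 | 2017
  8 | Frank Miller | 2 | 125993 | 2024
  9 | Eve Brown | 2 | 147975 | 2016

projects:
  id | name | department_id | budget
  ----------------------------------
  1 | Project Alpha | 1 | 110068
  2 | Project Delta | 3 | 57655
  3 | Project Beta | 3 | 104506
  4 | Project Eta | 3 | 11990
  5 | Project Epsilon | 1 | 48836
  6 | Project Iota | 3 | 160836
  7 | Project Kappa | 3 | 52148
SELECT department_id, MIN(salary) AS min_salary FROM employees GROUP BY department_id

Execution result:
department_id | min_salary
1 | 43800
2 | 125993
3 | 137335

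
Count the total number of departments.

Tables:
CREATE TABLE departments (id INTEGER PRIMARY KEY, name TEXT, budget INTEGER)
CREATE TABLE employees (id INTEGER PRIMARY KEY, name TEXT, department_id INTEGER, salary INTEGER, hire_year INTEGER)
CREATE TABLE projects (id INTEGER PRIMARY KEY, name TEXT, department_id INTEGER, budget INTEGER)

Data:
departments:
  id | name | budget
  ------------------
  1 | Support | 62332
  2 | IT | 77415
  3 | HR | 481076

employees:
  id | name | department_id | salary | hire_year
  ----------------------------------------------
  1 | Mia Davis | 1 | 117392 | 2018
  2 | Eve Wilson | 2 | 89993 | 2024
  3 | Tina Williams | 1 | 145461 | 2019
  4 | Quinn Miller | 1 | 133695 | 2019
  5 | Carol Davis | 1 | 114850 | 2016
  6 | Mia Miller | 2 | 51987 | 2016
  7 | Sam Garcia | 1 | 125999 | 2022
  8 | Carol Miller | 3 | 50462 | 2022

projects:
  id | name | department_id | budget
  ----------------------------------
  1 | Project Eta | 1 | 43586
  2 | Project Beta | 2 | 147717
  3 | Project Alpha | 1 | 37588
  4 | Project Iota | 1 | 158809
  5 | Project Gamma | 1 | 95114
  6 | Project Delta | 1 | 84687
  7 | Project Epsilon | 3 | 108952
SELECT COUNT(*) FROM departments

Execution result:
3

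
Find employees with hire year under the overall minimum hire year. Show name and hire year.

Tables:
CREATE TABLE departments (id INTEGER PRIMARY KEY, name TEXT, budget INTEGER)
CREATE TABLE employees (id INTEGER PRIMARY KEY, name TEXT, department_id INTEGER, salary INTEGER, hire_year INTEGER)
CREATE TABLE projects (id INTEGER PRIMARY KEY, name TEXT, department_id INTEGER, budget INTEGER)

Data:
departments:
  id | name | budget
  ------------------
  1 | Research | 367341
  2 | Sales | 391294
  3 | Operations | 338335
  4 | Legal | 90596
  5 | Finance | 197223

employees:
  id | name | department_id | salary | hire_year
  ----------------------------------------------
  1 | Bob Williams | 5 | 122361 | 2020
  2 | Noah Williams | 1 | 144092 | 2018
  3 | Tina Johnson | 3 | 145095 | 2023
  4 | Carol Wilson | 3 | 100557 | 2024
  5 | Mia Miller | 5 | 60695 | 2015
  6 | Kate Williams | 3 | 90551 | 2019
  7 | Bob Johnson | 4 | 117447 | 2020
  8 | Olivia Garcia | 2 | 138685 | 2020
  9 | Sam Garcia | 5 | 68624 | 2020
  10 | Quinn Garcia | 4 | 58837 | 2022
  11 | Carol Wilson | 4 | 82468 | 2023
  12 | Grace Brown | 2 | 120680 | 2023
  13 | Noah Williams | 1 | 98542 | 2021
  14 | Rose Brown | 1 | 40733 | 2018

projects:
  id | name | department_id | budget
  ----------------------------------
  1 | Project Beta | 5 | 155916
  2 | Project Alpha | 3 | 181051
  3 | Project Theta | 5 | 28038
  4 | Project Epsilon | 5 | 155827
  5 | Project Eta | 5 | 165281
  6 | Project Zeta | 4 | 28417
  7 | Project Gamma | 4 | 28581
SELECT name, hire_year FROM employees WHERE hire_year < (SELECT MIN(hire_year) FROM employees)

Execution result:
(no rows)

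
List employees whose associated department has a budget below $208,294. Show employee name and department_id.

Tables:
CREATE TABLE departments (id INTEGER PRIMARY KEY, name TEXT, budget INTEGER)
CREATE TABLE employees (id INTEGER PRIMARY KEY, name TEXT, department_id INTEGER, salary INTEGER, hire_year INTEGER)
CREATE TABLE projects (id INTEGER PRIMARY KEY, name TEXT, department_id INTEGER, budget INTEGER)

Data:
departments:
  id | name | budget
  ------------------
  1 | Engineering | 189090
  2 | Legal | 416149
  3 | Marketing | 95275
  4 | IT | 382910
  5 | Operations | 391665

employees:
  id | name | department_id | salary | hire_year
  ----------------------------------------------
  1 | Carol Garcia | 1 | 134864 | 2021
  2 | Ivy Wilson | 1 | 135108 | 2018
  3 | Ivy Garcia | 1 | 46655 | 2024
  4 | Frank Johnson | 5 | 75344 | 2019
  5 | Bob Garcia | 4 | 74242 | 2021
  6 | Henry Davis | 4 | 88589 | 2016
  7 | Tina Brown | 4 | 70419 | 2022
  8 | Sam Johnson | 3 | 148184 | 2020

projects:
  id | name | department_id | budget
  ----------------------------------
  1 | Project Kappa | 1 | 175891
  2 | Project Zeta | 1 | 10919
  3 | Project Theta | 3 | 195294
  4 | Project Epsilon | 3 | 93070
SELECT name, department_id FROM employees WHERE department_id IN (SELECT id FROM departments WHERE budget < 208294)

Execution result:
name | department_id
Carol Garcia | 1
Ivy Wilson | 1
Ivy Garcia | 1
Sam Johnson | 3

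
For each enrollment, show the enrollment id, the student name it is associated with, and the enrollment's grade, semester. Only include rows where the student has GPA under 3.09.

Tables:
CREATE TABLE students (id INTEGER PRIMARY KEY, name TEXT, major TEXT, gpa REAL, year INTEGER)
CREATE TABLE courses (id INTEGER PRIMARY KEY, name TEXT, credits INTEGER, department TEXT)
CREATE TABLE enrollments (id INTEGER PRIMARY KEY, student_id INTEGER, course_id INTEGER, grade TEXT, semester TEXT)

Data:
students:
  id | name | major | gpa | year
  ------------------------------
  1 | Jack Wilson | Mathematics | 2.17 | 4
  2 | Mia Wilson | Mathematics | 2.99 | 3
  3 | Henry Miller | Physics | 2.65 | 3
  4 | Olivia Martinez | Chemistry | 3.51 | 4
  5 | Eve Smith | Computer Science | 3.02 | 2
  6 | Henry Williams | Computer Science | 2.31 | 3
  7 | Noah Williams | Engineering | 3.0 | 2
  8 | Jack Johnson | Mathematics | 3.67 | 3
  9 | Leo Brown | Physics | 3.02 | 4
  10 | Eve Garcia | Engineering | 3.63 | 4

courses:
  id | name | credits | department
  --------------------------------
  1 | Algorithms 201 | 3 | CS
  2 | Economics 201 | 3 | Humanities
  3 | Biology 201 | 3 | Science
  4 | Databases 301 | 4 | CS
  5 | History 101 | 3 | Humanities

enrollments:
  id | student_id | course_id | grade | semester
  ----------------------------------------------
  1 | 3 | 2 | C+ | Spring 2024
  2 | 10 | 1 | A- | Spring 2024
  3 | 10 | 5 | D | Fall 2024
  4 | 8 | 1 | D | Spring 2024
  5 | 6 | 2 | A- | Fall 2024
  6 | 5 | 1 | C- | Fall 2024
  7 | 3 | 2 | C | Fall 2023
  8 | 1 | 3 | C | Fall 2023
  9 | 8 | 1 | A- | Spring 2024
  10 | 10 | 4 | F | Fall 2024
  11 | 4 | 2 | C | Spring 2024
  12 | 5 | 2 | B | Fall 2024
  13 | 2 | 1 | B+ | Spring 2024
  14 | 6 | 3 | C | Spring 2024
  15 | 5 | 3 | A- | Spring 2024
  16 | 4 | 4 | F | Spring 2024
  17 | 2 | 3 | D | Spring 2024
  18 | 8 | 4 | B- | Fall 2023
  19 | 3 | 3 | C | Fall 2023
SELECT c.id, p.name AS student, c.grade, c.semester FROM enrollments c JOIN students p ON c.student_id = p.id WHERE p.gpa < 3.09

Execution result:
id | student | grade | semester
1 | Henry Miller | C+ | Spring 2024
5 | Henry Williams | A- | Fall 2024
6 | Eve Smith | C- | Fall 2024
7 | Henry Miller | C | Fall 2023
8 | Jack Wilson | C | Fall 2023
12 | Eve Smith | B | Fall 2024
13 | Mia Wilson | B+ | Spring 2024
14 | Henry Williams | C | Spring 2024
15 | Eve Smith | A- | Spring 2024
17 | Mia Wilson | D | Spring 2024
19 | Henry Miller | C | Fall 2023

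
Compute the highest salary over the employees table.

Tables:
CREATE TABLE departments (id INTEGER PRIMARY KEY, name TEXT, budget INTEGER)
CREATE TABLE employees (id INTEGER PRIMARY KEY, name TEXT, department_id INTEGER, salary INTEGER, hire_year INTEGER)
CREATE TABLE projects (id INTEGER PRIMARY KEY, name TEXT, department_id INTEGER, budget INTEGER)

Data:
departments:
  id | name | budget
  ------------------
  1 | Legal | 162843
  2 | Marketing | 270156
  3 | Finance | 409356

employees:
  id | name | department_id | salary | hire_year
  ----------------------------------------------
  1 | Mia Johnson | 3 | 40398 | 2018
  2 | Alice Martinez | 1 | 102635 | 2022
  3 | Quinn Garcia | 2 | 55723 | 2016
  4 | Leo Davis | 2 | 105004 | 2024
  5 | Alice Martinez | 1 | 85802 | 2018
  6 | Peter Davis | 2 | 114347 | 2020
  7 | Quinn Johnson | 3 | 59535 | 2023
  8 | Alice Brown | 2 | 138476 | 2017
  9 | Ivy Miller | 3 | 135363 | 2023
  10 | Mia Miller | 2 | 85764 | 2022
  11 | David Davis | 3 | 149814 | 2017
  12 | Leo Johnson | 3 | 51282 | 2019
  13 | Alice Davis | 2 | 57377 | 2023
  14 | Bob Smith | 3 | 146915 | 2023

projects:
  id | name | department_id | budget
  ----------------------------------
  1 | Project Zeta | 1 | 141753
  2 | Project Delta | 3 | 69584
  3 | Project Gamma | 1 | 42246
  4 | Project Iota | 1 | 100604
SELECT MAX(salary) FROM employees

Execution result:
149814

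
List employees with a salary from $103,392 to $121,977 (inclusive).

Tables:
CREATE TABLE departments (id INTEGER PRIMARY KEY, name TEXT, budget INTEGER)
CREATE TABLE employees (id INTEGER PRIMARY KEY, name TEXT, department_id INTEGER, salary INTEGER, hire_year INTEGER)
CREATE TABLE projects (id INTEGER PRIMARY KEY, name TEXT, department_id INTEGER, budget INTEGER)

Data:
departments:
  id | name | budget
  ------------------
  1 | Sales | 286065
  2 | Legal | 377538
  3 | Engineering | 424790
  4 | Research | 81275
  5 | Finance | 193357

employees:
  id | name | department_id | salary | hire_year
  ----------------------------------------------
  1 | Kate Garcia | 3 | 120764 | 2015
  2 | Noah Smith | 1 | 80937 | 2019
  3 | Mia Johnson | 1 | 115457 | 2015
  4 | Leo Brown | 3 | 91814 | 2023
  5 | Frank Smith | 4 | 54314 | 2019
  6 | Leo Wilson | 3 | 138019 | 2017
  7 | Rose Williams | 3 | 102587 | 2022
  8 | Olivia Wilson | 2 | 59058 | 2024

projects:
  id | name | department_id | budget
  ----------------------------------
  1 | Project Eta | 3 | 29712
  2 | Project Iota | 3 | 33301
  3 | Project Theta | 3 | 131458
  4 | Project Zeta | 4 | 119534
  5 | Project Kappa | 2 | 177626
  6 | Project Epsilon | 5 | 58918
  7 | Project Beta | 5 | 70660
SELECT name, salary FROM employees WHERE salary BETWEEN 103392 AND 121977

Execution result:
name | salary
Kate Garcia | 120764
Mia Johnson | 115457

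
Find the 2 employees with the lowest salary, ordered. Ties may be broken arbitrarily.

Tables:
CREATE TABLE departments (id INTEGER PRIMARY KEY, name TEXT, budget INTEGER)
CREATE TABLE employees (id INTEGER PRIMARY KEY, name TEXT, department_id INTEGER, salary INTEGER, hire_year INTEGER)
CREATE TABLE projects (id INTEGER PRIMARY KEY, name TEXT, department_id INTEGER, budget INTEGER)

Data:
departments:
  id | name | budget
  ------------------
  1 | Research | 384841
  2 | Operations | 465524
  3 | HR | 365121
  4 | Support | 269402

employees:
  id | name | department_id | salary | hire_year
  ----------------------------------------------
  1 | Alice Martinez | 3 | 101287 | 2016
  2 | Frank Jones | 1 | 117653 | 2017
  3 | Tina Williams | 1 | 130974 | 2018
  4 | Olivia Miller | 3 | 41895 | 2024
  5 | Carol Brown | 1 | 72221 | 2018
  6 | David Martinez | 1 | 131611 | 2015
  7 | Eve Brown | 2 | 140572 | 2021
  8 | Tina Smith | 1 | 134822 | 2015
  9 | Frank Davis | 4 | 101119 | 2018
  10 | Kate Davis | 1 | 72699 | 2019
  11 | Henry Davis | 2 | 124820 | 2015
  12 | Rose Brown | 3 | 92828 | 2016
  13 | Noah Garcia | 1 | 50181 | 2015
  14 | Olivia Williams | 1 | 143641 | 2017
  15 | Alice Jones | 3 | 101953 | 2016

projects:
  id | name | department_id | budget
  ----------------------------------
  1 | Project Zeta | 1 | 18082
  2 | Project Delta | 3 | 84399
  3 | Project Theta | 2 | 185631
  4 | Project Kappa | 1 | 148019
SELECT name, salary FROM employees ORDER BY salary ASC LIMIT 2

Execution result:
name | salary
Olivia Miller | 41895
Noah Garcia | 50181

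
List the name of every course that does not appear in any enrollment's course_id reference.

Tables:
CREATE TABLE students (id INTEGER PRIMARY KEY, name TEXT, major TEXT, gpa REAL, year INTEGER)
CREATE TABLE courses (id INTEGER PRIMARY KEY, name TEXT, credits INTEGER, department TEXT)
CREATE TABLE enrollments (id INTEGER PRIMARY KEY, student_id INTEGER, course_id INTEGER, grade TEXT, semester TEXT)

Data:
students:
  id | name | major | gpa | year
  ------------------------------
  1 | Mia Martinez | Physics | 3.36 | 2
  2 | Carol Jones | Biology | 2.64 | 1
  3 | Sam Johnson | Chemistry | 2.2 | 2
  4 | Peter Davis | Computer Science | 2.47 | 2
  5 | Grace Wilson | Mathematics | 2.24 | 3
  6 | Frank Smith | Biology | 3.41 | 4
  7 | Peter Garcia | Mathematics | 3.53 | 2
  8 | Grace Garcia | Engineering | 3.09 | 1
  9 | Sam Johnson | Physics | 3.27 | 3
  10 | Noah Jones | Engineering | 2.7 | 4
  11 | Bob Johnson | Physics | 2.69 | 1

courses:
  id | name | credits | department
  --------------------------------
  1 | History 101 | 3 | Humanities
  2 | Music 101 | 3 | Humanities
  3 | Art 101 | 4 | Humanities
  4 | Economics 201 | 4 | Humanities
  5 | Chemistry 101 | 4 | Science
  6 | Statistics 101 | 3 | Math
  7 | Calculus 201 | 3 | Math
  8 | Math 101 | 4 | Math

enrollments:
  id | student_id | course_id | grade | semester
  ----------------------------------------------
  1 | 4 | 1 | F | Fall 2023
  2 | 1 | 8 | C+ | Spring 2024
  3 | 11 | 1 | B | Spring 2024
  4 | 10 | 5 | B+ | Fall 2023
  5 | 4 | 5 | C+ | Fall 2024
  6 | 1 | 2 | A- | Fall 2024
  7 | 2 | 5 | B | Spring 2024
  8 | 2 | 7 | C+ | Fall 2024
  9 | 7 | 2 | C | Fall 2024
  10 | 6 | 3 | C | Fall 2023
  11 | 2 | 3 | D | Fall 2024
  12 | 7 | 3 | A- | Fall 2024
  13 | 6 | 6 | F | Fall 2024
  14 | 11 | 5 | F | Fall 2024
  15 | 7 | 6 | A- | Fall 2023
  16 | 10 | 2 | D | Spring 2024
SELECT p.name FROM courses p LEFT JOIN enrollments c ON c.course_id = p.id WHERE c.id IS NULL

Execution result:
Economics 201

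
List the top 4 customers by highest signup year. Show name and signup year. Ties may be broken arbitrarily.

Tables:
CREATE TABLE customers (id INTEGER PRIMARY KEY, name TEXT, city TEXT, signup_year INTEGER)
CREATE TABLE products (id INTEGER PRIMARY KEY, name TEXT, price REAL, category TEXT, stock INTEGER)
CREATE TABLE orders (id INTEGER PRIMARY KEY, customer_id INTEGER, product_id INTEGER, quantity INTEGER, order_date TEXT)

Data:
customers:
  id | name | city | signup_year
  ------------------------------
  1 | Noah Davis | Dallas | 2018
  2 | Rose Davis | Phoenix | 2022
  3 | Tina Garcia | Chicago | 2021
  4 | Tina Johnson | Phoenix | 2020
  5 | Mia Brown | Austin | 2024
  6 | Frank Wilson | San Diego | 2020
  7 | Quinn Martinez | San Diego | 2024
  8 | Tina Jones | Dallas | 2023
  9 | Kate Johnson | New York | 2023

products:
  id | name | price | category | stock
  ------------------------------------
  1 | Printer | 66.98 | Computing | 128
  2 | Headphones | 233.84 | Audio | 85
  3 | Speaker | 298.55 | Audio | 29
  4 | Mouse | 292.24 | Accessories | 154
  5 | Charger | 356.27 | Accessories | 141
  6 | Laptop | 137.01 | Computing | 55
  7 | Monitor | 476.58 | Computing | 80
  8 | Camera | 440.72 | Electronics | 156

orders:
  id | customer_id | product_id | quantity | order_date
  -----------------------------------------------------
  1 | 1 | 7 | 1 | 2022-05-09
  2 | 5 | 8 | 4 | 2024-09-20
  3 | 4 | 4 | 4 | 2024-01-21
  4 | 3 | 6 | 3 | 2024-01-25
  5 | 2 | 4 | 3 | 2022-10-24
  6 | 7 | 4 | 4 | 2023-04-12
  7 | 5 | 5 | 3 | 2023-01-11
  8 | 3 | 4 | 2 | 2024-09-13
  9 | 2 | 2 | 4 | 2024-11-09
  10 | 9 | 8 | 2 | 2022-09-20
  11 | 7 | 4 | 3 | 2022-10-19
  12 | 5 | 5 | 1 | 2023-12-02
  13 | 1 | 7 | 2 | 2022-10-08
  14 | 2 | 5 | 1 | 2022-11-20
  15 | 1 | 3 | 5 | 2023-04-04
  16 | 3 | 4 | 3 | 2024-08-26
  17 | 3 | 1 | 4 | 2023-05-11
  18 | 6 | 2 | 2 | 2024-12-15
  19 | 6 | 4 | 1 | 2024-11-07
SELECT name, signup_year FROM customers ORDER BY signup_year DESC LIMIT 4

Execution result:
name | signup_year
Mia Brown | 2024
Quinn Martinez | 2024
Tina Jones | 2023
Kate Johnson | 2023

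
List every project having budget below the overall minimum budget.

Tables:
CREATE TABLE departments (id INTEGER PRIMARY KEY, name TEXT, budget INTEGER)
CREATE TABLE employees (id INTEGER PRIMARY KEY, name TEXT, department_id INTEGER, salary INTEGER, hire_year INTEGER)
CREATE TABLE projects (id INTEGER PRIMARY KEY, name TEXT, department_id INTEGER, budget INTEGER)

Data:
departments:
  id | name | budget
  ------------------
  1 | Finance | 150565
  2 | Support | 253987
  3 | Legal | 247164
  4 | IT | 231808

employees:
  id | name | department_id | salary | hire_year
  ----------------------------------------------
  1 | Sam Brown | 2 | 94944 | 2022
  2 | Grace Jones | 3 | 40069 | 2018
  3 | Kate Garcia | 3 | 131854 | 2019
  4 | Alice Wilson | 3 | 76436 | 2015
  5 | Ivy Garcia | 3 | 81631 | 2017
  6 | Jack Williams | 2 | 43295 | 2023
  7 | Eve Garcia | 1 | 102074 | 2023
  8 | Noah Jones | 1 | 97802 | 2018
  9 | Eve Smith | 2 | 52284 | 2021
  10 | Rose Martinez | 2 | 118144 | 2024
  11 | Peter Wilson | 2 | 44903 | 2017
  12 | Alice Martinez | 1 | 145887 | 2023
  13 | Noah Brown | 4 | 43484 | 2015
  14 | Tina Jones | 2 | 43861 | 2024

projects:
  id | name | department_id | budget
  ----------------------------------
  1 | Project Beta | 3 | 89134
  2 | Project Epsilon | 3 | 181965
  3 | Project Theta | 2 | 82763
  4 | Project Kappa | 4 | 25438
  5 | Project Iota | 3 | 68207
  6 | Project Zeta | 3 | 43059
SELECT name, budget FROM projects WHERE budget < (SELECT MIN(budget) FROM projects)

Execution result:
(no rows)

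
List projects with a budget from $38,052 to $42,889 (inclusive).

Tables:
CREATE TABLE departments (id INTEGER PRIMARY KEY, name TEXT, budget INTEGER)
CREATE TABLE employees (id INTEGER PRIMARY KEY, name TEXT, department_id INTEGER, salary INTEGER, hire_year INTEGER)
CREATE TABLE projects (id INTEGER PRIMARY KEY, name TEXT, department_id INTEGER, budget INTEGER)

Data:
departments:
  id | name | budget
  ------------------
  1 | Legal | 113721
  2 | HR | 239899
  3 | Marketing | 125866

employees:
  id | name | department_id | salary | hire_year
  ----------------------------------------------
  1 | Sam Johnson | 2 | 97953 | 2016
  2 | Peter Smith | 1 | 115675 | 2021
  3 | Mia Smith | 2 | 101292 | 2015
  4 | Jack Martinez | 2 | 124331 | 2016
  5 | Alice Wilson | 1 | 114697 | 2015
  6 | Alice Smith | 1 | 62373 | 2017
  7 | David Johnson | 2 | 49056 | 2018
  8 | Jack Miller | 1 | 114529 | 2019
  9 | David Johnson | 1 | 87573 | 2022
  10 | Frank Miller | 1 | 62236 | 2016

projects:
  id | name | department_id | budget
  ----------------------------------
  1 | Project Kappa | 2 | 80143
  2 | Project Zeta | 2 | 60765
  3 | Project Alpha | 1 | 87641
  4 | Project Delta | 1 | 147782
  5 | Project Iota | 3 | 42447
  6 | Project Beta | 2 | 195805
SELECT name, budget FROM projects WHERE budget BETWEEN 38052 AND 42889

Execution result:
name | budget
Project Iota | 42447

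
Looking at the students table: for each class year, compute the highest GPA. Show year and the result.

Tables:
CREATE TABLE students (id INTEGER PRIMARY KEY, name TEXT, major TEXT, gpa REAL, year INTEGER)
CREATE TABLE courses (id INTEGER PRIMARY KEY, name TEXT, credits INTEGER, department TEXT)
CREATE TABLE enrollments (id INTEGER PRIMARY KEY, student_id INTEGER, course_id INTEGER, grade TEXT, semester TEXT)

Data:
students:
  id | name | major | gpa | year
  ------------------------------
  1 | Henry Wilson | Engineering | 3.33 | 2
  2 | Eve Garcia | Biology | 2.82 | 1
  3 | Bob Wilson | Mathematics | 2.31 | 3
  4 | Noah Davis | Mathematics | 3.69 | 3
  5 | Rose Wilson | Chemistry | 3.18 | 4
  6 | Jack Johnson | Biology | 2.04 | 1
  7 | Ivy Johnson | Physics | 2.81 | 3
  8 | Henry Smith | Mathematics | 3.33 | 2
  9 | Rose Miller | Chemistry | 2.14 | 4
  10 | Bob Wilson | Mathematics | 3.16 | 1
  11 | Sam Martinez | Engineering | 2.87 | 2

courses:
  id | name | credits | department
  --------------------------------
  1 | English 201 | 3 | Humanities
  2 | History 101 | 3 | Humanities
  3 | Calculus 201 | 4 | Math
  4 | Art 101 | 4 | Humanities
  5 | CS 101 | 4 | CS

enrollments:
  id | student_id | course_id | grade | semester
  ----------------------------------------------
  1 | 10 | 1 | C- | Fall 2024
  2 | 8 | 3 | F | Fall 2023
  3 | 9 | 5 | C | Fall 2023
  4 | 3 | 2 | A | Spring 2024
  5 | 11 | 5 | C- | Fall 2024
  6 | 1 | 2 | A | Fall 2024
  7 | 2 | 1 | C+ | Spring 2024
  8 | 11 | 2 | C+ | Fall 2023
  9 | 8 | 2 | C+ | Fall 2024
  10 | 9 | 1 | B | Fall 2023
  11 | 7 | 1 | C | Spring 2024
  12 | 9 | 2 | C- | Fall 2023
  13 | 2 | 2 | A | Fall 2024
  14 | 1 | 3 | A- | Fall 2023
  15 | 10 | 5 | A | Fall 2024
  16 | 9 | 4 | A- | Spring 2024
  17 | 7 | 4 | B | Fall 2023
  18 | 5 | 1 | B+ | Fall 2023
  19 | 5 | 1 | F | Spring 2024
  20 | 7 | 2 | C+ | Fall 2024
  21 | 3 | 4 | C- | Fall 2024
SELECT year, MAX(gpa) AS max_gpa FROM students GROUP BY year

Execution result:
year | max_gpa
1 | 3.16
2 | 3.33
3 | 3.69
4 | 3.18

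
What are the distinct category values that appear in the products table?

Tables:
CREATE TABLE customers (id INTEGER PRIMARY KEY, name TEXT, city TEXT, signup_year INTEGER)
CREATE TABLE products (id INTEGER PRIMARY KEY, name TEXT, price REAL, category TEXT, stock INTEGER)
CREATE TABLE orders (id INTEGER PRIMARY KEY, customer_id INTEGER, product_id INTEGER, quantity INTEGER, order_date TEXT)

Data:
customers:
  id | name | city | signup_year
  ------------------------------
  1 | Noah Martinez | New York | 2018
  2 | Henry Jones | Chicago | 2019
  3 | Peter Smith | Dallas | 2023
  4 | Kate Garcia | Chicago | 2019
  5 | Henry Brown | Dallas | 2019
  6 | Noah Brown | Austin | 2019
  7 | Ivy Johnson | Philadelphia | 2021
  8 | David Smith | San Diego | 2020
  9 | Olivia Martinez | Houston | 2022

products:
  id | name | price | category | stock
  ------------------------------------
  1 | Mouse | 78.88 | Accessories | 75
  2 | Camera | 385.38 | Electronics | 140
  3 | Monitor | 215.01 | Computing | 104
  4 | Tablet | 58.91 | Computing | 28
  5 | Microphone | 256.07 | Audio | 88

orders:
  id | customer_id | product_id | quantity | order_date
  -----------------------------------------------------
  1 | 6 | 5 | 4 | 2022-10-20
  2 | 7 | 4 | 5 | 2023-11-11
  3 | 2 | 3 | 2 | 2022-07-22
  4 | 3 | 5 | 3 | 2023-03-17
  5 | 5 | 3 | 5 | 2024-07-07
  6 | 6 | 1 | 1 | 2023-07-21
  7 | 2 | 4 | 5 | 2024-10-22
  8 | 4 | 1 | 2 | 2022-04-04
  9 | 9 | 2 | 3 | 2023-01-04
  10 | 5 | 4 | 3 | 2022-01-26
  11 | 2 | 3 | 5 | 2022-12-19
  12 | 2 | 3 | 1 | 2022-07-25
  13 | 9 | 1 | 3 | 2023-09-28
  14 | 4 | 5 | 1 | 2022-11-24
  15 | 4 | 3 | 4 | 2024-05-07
SELECT DISTINCT category FROM products

Execution result:
category
Accessories
Electronics
Computing
Audio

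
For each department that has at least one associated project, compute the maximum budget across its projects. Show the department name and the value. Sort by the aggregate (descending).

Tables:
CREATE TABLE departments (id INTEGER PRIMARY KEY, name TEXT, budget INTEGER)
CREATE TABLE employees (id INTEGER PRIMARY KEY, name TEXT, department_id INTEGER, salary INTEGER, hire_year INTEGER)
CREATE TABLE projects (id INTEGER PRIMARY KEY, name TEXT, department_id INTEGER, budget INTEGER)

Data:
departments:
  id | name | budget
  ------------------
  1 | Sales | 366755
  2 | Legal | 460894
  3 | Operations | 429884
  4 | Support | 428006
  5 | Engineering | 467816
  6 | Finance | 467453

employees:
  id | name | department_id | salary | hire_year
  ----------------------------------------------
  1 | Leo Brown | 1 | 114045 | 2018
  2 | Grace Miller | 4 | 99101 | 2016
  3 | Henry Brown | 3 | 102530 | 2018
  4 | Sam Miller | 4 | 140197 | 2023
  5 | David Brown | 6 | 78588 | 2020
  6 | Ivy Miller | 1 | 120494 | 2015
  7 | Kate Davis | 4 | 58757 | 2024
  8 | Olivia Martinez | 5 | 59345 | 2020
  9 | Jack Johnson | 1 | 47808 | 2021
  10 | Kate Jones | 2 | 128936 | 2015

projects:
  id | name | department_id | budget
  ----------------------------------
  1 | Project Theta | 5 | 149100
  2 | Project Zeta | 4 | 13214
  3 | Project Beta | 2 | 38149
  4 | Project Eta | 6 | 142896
SELECT p.name, MAX(c.budget) AS max_budget FROM projects c JOIN departments p ON c.department_id = p.id GROUP BY p.id, p.name ORDER BY max_budget DESC

Execution result:
name | max_budget
Engineering | 149100
Finance | 142896
Legal | 38149
Support | 13214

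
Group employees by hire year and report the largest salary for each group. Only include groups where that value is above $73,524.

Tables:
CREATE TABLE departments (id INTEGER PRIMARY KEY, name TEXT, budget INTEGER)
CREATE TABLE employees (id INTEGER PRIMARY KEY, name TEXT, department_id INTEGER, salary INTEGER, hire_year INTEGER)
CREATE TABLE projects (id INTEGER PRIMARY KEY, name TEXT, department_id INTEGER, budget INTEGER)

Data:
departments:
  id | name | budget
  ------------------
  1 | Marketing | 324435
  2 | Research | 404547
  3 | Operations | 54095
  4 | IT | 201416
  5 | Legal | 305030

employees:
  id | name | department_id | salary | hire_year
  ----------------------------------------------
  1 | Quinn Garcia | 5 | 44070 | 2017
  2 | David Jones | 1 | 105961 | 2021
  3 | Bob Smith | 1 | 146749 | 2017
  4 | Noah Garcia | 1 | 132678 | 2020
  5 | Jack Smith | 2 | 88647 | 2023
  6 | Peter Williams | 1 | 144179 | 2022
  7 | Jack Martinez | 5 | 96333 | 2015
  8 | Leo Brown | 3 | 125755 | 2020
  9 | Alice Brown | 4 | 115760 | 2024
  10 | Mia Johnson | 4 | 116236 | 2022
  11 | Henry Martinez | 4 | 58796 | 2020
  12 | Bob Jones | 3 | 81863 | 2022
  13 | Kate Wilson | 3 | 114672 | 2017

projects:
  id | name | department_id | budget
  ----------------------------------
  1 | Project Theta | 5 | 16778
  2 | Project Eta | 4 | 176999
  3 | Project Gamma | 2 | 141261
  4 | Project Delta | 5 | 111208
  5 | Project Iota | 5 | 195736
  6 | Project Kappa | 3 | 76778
SELECT hire_year, MAX(salary) AS max_salary FROM employees GROUP BY hire_year HAVING MAX(salary) > 73524

Execution result:
hire_year | max_salary
2015 | 96333
2017 | 146749
2020 | 132678
2021 | 105961
2022 | 144179
2023 | 88647
2024 | 115760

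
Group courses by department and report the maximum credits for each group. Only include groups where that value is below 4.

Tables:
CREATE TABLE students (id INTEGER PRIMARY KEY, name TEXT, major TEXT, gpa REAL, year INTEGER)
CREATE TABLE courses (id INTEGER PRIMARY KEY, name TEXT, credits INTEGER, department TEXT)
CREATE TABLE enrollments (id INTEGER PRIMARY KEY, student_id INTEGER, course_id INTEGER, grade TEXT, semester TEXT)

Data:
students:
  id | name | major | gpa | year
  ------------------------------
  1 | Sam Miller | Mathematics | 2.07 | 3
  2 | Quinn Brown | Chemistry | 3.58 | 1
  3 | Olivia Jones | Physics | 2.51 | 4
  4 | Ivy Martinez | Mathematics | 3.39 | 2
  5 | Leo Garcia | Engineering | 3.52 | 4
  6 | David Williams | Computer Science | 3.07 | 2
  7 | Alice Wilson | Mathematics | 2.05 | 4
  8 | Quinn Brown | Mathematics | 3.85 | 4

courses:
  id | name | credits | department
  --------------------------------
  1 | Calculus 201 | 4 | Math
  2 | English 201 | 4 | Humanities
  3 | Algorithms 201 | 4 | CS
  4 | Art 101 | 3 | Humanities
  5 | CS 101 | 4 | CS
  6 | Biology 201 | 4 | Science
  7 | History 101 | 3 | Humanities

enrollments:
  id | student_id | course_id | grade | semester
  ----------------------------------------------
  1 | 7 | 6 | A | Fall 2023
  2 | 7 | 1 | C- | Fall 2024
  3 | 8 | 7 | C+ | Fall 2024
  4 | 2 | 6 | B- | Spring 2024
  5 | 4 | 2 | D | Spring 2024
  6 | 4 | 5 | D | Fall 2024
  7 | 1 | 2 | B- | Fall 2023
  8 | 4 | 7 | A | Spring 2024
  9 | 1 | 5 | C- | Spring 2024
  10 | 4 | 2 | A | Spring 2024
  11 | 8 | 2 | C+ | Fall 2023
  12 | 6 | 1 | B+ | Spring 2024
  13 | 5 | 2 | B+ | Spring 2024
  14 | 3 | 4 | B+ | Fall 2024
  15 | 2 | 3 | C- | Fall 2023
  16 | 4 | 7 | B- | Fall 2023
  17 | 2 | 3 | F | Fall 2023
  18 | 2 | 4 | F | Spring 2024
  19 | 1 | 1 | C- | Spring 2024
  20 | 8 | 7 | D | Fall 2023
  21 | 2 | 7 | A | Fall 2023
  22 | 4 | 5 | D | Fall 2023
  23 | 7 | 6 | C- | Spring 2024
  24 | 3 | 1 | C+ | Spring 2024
SELECT department, MAX(credits) AS max_credits FROM courses GROUP BY department HAVING MAX(credits) < 4

Execution result:
(no rows)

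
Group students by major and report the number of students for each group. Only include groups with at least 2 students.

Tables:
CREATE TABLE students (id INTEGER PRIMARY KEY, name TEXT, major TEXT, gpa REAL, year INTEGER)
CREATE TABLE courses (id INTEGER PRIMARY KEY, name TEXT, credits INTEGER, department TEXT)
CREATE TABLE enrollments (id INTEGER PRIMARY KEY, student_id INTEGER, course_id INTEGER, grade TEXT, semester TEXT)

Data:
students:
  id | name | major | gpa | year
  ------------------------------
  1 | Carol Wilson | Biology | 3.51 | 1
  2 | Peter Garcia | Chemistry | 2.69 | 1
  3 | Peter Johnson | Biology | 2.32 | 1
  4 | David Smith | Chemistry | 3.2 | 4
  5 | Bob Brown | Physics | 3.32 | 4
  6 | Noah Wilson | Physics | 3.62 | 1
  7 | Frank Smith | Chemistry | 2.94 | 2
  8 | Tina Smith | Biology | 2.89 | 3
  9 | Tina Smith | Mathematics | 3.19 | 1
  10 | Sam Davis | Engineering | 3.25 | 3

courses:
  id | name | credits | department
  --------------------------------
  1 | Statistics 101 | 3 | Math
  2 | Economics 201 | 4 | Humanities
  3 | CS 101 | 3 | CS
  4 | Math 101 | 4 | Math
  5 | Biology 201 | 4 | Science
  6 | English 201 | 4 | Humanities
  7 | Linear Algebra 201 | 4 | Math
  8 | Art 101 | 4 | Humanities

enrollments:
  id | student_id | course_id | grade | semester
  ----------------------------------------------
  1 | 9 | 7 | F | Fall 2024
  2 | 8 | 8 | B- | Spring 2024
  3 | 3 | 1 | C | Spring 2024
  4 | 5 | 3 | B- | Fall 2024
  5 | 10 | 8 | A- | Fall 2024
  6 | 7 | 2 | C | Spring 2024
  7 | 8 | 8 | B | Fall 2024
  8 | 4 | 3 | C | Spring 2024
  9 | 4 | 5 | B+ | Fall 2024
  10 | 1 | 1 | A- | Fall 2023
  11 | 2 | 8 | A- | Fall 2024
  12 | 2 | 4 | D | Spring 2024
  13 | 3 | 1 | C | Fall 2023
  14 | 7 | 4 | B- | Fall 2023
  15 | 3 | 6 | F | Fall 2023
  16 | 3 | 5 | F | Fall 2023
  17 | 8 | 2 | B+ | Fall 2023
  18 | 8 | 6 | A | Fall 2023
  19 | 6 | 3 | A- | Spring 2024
SELECT major, COUNT(*) AS n FROM students GROUP BY major HAVING COUNT(*) >= 2

Execution result:
major | n
Biology | 3
Chemistry | 3
Physics | 2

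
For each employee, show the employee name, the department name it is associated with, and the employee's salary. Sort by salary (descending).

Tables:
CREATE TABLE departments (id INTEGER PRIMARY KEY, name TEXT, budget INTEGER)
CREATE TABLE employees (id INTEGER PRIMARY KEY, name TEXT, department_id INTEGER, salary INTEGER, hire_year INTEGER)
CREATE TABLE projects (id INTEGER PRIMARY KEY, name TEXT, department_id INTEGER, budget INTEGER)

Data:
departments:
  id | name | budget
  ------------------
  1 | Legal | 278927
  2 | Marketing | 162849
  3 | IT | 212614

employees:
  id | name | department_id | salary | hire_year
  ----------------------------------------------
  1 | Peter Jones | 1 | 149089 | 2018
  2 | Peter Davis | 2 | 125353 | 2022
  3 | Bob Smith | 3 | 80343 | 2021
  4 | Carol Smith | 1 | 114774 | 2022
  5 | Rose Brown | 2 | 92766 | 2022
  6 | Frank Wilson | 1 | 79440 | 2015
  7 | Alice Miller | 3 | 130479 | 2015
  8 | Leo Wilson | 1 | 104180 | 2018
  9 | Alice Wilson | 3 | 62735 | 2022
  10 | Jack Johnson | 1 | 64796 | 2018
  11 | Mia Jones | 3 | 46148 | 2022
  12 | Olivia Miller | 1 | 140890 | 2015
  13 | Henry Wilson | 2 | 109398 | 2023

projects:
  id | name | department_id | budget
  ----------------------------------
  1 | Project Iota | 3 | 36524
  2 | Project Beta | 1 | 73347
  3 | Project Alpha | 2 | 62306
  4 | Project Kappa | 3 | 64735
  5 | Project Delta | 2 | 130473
SELECT c.name, p.name AS department, c.salary FROM employees c JOIN departments p ON c.department_id = p.id ORDER BY c.salary DESC

Execution result:
name | department | salary
Peter Jones | Legal | 149089
Olivia Miller | Legal | 140890
Alice Miller | IT | 130479
Peter Davis | Marketing | 125353
Carol Smith | Legal | 114774
Henry Wilson | Marketing | 109398
Leo Wilson | Legal | 104180
Rose Brown | Marketing | 92766
Bob Smith | IT | 80343
Frank Wilson | Legal | 79440
Jack Johnson | Legal | 64796
Alice Wilson | IT | 62735
Mia Jones | IT | 46148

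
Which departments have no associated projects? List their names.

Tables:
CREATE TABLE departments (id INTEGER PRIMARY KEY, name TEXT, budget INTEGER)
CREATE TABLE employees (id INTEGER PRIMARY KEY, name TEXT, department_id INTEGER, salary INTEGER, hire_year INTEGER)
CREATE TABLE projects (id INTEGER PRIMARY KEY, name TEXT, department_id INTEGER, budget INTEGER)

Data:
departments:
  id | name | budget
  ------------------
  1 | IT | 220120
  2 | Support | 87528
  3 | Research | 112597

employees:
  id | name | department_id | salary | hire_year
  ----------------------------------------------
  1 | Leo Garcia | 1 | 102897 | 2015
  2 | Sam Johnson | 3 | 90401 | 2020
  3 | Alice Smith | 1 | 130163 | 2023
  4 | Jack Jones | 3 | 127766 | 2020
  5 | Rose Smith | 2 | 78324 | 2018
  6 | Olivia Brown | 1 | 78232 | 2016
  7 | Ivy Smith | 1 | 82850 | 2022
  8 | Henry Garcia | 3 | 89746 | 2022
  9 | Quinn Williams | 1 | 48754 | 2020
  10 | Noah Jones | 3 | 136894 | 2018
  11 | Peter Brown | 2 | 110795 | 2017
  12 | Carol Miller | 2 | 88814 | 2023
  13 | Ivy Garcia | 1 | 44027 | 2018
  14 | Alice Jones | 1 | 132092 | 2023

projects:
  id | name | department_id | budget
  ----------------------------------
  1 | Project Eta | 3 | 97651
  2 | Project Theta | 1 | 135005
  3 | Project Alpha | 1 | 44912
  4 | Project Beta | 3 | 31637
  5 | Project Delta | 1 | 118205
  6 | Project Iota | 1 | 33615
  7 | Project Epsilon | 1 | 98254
SELECT p.name FROM departments p LEFT JOIN projects c ON c.department_id = p.id WHERE c.id IS NULL

Execution result:
Support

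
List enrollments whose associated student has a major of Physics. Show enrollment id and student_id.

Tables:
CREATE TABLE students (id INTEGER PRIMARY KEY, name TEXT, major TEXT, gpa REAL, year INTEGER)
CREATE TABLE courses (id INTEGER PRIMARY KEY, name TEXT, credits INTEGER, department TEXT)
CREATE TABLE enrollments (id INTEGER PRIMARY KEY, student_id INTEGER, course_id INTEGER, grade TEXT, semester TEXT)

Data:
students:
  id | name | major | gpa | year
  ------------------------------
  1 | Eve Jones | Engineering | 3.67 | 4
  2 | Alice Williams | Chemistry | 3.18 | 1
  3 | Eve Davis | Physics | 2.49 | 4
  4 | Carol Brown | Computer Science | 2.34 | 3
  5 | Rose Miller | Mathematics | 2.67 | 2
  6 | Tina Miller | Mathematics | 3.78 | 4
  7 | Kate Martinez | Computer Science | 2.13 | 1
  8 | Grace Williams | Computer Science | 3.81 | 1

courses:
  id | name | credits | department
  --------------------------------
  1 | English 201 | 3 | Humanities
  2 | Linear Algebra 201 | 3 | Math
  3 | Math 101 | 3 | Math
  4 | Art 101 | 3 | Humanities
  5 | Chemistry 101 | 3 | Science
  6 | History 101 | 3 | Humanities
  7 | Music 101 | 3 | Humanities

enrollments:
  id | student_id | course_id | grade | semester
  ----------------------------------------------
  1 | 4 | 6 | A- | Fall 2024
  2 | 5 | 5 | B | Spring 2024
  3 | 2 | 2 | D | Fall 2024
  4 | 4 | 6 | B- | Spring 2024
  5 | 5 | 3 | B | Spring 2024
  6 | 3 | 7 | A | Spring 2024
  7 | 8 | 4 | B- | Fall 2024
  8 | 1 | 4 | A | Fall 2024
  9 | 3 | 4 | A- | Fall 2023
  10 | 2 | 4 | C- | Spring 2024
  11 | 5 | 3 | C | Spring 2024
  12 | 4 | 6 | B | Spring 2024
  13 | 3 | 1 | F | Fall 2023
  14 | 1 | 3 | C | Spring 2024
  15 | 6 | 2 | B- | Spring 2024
SELECT id, student_id FROM enrollments WHERE student_id IN (SELECT id FROM students WHERE major = 'Physics')

Execution result:
id | student_id
6 | 3
9 | 3
13 | 3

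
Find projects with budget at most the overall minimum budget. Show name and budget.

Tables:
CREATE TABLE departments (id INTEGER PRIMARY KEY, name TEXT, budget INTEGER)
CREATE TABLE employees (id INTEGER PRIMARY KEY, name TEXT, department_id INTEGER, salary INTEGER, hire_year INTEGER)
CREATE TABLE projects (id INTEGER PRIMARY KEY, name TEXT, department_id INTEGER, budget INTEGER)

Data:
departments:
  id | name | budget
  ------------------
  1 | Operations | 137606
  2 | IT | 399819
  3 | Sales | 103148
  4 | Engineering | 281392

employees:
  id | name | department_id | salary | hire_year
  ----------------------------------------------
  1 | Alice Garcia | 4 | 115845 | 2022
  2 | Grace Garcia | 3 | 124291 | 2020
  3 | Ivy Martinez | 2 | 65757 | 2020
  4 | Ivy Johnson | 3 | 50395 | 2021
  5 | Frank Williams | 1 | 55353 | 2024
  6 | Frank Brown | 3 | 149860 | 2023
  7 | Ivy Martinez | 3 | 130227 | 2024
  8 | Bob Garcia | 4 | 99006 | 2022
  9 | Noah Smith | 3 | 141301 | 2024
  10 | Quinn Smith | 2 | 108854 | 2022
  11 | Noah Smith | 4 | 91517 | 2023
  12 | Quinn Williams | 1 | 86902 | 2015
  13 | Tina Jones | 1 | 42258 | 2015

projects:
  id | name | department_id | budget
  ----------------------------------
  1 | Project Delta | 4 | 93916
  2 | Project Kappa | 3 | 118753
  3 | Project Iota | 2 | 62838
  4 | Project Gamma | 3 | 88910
SELECT name, budget FROM projects WHERE budget <= (SELECT MIN(budget) FROM projects)

Execution result:
name | budget
Project Iota | 62838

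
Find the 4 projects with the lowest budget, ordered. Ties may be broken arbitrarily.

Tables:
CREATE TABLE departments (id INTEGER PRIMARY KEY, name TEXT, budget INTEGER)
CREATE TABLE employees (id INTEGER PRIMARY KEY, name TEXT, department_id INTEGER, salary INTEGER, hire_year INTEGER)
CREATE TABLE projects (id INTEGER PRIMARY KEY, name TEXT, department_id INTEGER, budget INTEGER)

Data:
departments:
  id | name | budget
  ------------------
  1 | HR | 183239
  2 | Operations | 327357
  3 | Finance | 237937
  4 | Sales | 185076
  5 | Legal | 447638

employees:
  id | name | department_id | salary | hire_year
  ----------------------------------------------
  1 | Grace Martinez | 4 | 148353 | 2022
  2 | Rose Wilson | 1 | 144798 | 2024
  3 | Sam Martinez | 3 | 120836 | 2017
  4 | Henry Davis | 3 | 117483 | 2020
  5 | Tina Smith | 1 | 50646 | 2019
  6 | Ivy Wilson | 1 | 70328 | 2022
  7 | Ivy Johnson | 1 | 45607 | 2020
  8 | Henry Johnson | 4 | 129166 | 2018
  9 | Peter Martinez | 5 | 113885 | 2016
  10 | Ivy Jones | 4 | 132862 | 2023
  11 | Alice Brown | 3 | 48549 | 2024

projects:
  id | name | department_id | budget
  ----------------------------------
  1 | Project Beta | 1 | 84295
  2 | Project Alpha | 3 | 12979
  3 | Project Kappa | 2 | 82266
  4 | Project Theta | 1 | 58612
SELECT name, budget FROM projects ORDER BY budget ASC LIMIT 4

Execution result:
name | budget
Project Alpha | 12979
Project Theta | 58612
Project Kappa | 82266
Project Beta | 84295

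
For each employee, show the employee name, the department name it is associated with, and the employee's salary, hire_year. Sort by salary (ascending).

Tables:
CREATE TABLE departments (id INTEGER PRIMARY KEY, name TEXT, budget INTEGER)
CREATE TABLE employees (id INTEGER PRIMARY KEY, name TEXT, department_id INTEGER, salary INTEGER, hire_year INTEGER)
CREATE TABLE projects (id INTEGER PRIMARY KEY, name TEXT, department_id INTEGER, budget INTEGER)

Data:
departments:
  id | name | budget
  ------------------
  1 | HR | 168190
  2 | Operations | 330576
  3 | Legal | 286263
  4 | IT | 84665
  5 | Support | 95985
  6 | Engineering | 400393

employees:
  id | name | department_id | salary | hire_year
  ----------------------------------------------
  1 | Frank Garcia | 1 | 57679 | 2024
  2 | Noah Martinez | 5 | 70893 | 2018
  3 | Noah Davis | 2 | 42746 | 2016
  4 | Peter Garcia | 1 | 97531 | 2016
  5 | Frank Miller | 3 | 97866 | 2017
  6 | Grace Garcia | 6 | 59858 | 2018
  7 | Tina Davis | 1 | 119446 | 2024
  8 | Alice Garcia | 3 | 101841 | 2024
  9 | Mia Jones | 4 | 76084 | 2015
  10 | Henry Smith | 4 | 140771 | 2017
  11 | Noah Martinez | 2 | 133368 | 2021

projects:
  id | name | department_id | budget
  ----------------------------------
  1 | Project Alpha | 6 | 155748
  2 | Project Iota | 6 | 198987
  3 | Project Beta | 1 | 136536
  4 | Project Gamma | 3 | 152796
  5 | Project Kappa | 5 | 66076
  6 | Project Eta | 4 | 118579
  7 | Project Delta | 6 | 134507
SELECT c.name, p.name AS department, c.salary, c.hire_year FROM employees c JOIN departments p ON c.department_id = p.id ORDER BY c.salary ASC

Execution result:
name | department | salary | hire_year
Noah Davis | Operations | 42746 | 2016
Frank Garcia | HR | 57679 | 2024
Grace Garcia | Engineering | 59858 | 2018
Noah Martinez | Support | 70893 | 2018
Mia Jones | IT | 76084 | 2015
Peter Garcia | HR | 97531 | 2016
Frank Miller | Legal | 97866 | 2017
Alice Garcia | Legal | 101841 | 2024
Tina Davis | HR | 119446 | 2024
Noah Martinez | Operations | 133368 | 2021
Henry Smith | IT | 140771 | 2017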